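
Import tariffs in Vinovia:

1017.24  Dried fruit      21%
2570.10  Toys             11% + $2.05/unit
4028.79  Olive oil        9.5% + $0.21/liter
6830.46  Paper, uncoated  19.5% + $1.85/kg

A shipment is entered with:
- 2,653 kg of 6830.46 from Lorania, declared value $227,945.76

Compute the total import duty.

Line 1 (6830.46, Lorania, 2,653 kg, $227,945.76):
Base rate for 6830.46 is 19.5% + $1.85/kg.
Duty = $227,945.76 × 19.5% + 2,653 × $1.85 = $49,357.47.

$49,357.47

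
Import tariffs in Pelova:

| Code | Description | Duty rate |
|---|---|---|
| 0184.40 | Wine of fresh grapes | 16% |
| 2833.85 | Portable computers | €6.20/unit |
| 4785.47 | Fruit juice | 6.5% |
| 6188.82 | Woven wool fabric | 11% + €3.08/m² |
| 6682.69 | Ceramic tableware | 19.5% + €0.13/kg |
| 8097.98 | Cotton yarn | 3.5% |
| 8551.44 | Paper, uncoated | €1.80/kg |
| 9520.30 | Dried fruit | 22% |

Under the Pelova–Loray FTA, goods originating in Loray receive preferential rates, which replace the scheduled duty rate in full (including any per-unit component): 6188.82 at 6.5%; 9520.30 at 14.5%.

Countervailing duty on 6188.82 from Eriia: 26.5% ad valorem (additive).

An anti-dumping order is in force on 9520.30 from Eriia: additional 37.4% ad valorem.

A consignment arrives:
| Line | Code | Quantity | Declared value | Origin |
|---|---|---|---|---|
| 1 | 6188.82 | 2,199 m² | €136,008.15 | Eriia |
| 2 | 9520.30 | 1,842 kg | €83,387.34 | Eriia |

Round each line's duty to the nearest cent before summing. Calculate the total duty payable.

€107,308.06

Line 1 (6188.82, Eriia, 2,199 m², €136,008.15):
Base rate for 6188.82 is 11% + €3.08/m².
6188.82 has an FTA preferential rate, but origin Eriia is not Loray; base rate stands.
Additional duty on 6188.82 from Eriia: +26.5%. Applied ad valorem rate: 11% + 26.5% = 37.5%.
Duty = €136,008.15 × 37.5% + 2,199 × €3.08 = €57,775.98.
Line 2 (9520.30, Eriia, 1,842 kg, €83,387.34):
Base rate for 9520.30 is 22%.
9520.30 has an FTA preferential rate, but origin Eriia is not Loray; base rate stands.
Additional duty on 9520.30 from Eriia: +37.4%. Applied ad valorem rate: 22% + 37.4% = 59.4%.
Duty = €83,387.34 × 59.4% = €49,532.08.
Total = €57,775.98 + €49,532.08 = €107,308.06.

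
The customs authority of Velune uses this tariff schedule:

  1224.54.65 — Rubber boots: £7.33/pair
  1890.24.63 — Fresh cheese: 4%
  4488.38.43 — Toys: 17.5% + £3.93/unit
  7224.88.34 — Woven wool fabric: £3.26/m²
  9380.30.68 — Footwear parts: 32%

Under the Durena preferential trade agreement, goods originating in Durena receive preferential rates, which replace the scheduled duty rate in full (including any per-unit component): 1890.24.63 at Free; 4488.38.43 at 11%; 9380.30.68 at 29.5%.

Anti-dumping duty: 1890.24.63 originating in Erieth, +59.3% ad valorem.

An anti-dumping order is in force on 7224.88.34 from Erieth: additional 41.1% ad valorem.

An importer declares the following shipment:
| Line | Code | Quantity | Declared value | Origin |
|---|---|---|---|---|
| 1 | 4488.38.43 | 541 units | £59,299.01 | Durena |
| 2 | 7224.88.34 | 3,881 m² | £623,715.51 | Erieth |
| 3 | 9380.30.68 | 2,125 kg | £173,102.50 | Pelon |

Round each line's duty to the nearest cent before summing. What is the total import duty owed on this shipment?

Line 1 (4488.38.43, Durena, 541 units, £59,299.01):
Base rate for 4488.38.43 is 17.5% + £3.93/unit.
Origin Durena qualifies under the Velune–Durena agreement and 4488.38.43 is covered: preferential rate 11% applies instead.
Duty = £59,299.01 × 11% = £6,522.89.
Line 2 (7224.88.34, Erieth, 3,881 m², £623,715.51):
Base rate for 7224.88.34 is £3.26/m².
Additional duty on 7224.88.34 from Erieth: +41.1% ad valorem. Applied ad valorem rate = 41.1%.
Duty = £623,715.51 × 41.1% + 3,881 × £3.26 = £268,999.13.
Line 3 (9380.30.68, Pelon, 2,125 kg, £173,102.50):
Base rate for 9380.30.68 is 32%.
9380.30.68 has an FTA preferential rate, but origin Pelon is not Durena; base rate stands.
Duty = £173,102.50 × 32% = £55,392.80.
Total = £6,522.89 + £268,999.13 + £55,392.80 = £330,914.82.

£330,914.82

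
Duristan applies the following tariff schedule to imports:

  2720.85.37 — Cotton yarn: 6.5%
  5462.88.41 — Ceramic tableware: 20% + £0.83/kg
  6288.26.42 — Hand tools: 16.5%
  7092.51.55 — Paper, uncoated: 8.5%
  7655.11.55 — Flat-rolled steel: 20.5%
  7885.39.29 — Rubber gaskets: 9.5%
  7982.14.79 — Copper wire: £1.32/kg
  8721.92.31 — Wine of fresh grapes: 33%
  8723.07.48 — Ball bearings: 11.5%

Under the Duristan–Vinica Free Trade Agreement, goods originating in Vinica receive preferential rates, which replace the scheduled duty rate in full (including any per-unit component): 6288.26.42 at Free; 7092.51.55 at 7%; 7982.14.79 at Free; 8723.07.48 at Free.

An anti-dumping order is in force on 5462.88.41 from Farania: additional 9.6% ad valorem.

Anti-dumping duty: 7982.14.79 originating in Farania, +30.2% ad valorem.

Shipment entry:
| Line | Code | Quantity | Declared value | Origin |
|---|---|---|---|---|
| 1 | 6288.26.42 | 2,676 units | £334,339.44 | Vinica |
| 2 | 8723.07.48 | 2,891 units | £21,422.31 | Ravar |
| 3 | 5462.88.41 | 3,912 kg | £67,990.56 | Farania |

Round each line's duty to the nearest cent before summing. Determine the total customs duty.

£25,835.74

Line 1 (6288.26.42, Vinica, 2,676 units, £334,339.44):
Base rate for 6288.26.42 is 16.5%.
Origin Vinica qualifies under the Duristan–Vinica agreement and 6288.26.42 is covered: preferential rate Free applies instead.
Duty = £334,339.44 × 0% = £0.00.
Line 2 (8723.07.48, Ravar, 2,891 units, £21,422.31):
Base rate for 8723.07.48 is 11.5%.
8723.07.48 has an FTA preferential rate, but origin Ravar is not Vinica; base rate stands.
Duty = £21,422.31 × 11.5% = £2,463.57.
Line 3 (5462.88.41, Farania, 3,912 kg, £67,990.56):
Base rate for 5462.88.41 is 20% + £0.83/kg.
Additional duty on 5462.88.41 from Farania: +9.6%. Applied ad valorem rate: 20% + 9.6% = 29.6%.
Duty = £67,990.56 × 29.6% + 3,912 × £0.83 = £23,372.17.
Total = £0.00 + £2,463.57 + £23,372.17 = £25,835.74.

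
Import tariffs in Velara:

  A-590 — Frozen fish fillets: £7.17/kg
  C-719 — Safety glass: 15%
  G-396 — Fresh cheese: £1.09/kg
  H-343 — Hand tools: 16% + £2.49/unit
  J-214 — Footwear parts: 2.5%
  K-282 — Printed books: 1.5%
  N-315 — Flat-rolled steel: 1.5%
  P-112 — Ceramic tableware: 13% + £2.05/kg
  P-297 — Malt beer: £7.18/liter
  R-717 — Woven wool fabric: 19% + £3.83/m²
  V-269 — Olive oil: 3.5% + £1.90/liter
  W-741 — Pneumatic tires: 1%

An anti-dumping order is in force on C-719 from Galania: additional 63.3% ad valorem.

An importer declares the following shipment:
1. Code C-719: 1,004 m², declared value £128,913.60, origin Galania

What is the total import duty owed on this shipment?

Line 1 (C-719, Galania, 1,004 m², £128,913.60):
Base rate for C-719 is 15%.
Additional duty on C-719 from Galania: +63.3%. Applied ad valorem rate: 15% + 63.3% = 78.3%.
Duty = £128,913.60 × 78.3% = £100,939.35.

£100,939.35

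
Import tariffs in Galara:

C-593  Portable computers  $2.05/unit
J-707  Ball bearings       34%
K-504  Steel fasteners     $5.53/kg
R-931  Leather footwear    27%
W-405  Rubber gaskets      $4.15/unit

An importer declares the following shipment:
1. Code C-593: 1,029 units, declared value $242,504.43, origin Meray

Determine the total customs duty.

Line 1 (C-593, Meray, 1,029 units, $242,504.43):
Base rate for C-593 is $2.05/unit.
Duty = 1,029 × $2.05 = $2,109.45.

$2,109.45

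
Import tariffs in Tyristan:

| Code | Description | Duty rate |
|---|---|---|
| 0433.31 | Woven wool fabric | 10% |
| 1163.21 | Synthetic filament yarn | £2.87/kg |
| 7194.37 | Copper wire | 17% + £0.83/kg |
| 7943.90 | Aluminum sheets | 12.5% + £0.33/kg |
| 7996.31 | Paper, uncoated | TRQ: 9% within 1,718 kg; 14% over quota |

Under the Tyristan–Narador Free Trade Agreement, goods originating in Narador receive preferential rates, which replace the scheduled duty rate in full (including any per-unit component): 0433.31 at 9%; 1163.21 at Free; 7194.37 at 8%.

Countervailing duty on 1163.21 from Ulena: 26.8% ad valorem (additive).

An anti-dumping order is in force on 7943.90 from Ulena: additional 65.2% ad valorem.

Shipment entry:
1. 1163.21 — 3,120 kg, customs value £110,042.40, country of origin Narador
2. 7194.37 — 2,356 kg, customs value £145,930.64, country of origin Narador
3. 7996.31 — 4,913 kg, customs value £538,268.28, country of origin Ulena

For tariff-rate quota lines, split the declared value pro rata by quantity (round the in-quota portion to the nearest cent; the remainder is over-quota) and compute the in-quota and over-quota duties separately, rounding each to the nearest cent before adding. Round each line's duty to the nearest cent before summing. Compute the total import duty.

Line 1 (1163.21, Narador, 3,120 kg, £110,042.40):
Base rate for 1163.21 is £2.87/kg.
Origin Narador qualifies under the Tyristan–Narador agreement and 1163.21 is covered: preferential rate Free applies instead.
The additional-duty order on 1163.21 targets Ulena, not Narador; it does not apply.
Duty = £110,042.40 × 0% = £0.00.
Line 2 (7194.37, Narador, 2,356 kg, £145,930.64):
Base rate for 7194.37 is 17% + £0.83/kg.
Origin Narador qualifies under the Tyristan–Narador agreement and 7194.37 is covered: preferential rate 8% applies instead.
Duty = £145,930.64 × 8% = £11,674.45.
Line 3 (7996.31, Ulena, 4,913 kg, £538,268.28):
Code 7996.31 is under a tariff-rate quota (threshold 1,718 kg). In-quota: 1,718 kg at 9%; over-quota: 3,195 kg at 14%.
Pro-rata value split: in-quota = £538,268.28 × 1,718/4,913 = £188,224.08; over-quota = £538,268.28 − £188,224.08 = £350,044.20.
In-quota duty = £188,224.08 × 9% = £16,940.17. Over-quota duty = £350,044.20 × 14% = £49,006.19.
Line duty = £16,940.17 + £49,006.19 = £65,946.36.
Total = £0.00 + £11,674.45 + £65,946.36 = £77,620.81.

£77,620.81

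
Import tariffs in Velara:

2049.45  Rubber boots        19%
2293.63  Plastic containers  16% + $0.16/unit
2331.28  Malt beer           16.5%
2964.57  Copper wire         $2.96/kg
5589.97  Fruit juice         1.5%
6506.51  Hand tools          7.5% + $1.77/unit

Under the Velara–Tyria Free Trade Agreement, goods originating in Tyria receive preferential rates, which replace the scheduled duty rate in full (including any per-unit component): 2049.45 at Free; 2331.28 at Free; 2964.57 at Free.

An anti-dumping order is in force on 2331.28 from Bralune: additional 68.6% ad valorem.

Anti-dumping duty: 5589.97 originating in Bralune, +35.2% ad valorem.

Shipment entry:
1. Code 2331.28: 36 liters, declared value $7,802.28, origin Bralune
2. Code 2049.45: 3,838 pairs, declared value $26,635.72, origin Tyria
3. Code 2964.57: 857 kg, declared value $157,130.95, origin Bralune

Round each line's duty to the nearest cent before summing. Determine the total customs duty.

Line 1 (2331.28, Bralune, 36 liters, $7,802.28):
Base rate for 2331.28 is 16.5%.
2331.28 has an FTA preferential rate, but origin Bralune is not Tyria; base rate stands.
Additional duty on 2331.28 from Bralune: +68.6%. Applied ad valorem rate: 16.5% + 68.6% = 85.1%.
Duty = $7,802.28 × 85.1% = $6,639.74.
Line 2 (2049.45, Tyria, 3,838 pairs, $26,635.72):
Base rate for 2049.45 is 19%.
Origin Tyria qualifies under the Velara–Tyria agreement and 2049.45 is covered: preferential rate Free applies instead.
Duty = $26,635.72 × 0% = $0.00.
Line 3 (2964.57, Bralune, 857 kg, $157,130.95):
Base rate for 2964.57 is $2.96/kg.
2964.57 has an FTA preferential rate, but origin Bralune is not Tyria; base rate stands.
Duty = 857 × $2.96 = $2,536.72.
Total = $6,639.74 + $0.00 + $2,536.72 = $9,176.46.

$9,176.46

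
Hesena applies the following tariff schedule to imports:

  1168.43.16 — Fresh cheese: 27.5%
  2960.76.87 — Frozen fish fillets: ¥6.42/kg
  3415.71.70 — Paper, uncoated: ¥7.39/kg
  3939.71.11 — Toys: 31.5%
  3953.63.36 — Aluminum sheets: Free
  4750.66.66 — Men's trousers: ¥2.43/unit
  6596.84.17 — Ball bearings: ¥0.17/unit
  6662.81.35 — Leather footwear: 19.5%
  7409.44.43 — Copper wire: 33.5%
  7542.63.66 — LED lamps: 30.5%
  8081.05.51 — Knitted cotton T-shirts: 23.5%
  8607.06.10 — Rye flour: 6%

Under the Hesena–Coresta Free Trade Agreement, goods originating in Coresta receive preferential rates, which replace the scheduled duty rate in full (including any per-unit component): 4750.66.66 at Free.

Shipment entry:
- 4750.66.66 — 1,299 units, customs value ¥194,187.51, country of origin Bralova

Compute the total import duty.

Line 1 (4750.66.66, Bralova, 1,299 units, ¥194,187.51):
Base rate for 4750.66.66 is ¥2.43/unit.
4750.66.66 has an FTA preferential rate, but origin Bralova is not Coresta; base rate stands.
Duty = 1,299 × ¥2.43 = ¥3,156.57.

¥3,156.57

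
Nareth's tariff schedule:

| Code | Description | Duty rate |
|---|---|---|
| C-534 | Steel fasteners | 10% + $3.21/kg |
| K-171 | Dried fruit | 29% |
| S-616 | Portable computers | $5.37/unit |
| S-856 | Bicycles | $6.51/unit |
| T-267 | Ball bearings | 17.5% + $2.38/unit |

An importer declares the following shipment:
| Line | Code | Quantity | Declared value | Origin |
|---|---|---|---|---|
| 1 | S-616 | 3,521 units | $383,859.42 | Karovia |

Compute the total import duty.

$18,907.77

Line 1 (S-616, Karovia, 3,521 units, $383,859.42):
Base rate for S-616 is $5.37/unit.
Duty = 3,521 × $5.37 = $18,907.77.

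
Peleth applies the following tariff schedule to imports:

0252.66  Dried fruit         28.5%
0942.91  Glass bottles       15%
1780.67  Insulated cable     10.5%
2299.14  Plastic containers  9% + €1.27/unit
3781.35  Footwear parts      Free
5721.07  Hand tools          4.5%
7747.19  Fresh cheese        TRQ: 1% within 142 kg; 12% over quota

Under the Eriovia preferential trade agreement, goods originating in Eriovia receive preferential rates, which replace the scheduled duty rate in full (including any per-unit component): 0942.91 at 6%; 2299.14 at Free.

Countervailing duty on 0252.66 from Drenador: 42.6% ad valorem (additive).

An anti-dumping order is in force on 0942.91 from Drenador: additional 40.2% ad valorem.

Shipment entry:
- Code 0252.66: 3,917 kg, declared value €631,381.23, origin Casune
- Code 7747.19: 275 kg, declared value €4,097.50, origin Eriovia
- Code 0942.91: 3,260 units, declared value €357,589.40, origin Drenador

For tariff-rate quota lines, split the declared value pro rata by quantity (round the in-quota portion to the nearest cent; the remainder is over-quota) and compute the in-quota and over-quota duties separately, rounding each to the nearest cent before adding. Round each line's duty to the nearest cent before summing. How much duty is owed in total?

Line 1 (0252.66, Casune, 3,917 kg, €631,381.23):
Base rate for 0252.66 is 28.5%.
The additional-duty order on 0252.66 targets Drenador, not Casune; it does not apply.
Duty = €631,381.23 × 28.5% = €179,943.65.
Line 2 (7747.19, Eriovia, 275 kg, €4,097.50):
Code 7747.19 is under a tariff-rate quota (threshold 142 kg). In-quota: 142 kg at 1%; over-quota: 133 kg at 12%.
Pro-rata value split: in-quota = €4,097.50 × 142/275 = €2,115.80; over-quota = €4,097.50 − €2,115.80 = €1,981.70.
In-quota duty = €2,115.80 × 1% = €21.16. Over-quota duty = €1,981.70 × 12% = €237.80.
Line duty = €21.16 + €237.80 = €258.96.
Line 3 (0942.91, Drenador, 3,260 units, €357,589.40):
Base rate for 0942.91 is 15%.
0942.91 has an FTA preferential rate, but origin Drenador is not Eriovia; base rate stands.
Additional duty on 0942.91 from Drenador: +40.2%. Applied ad valorem rate: 15% + 40.2% = 55.2%.
Duty = €357,589.40 × 55.2% = €197,389.35.
Total = €179,943.65 + €258.96 + €197,389.35 = €377,591.96.

€377,591.96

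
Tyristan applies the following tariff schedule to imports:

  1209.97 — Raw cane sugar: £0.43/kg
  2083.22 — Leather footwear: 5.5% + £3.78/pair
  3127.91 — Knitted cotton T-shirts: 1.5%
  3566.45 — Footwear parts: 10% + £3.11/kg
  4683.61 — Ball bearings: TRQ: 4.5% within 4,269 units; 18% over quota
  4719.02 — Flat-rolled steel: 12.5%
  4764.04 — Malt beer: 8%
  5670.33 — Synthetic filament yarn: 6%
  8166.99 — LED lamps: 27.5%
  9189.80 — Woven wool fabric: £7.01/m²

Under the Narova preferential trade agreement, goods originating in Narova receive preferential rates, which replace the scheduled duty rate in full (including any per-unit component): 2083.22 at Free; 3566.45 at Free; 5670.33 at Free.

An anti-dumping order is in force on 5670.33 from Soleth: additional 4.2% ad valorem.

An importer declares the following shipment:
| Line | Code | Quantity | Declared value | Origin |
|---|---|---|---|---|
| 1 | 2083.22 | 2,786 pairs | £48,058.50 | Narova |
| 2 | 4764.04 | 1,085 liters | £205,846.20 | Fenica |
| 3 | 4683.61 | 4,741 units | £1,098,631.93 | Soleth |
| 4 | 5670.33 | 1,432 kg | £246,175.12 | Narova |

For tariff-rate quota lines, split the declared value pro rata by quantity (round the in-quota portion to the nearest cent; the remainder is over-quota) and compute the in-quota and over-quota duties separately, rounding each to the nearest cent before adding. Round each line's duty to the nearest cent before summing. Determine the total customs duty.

£80,671.97

Line 1 (2083.22, Narova, 2,786 pairs, £48,058.50):
Base rate for 2083.22 is 5.5% + £3.78/pair.
Origin Narova qualifies under the Tyristan–Narova agreement and 2083.22 is covered: preferential rate Free applies instead.
Duty = £48,058.50 × 0% = £0.00.
Line 2 (4764.04, Fenica, 1,085 liters, £205,846.20):
Base rate for 4764.04 is 8%.
Duty = £205,846.20 × 8% = £16,467.70.
Line 3 (4683.61, Soleth, 4,741 units, £1,098,631.93):
Code 4683.61 is under a tariff-rate quota (threshold 4,269 units). In-quota: 4,269 units at 4.5%; over-quota: 472 units at 18%.
Pro-rata value split: in-quota = £1,098,631.93 × 4,269/4,741 = £989,255.37; over-quota = £1,098,631.93 − £989,255.37 = £109,376.56.
In-quota duty = £989,255.37 × 4.5% = £44,516.49. Over-quota duty = £109,376.56 × 18% = £19,687.78.
Line duty = £44,516.49 + £19,687.78 = £64,204.27.
Line 4 (5670.33, Narova, 1,432 kg, £246,175.12):
Base rate for 5670.33 is 6%.
Origin Narova qualifies under the Tyristan–Narova agreement and 5670.33 is covered: preferential rate Free applies instead.
The additional-duty order on 5670.33 targets Soleth, not Narova; it does not apply.
Duty = £246,175.12 × 0% = £0.00.
Total = £0.00 + £16,467.70 + £64,204.27 + £0.00 = £80,671.97.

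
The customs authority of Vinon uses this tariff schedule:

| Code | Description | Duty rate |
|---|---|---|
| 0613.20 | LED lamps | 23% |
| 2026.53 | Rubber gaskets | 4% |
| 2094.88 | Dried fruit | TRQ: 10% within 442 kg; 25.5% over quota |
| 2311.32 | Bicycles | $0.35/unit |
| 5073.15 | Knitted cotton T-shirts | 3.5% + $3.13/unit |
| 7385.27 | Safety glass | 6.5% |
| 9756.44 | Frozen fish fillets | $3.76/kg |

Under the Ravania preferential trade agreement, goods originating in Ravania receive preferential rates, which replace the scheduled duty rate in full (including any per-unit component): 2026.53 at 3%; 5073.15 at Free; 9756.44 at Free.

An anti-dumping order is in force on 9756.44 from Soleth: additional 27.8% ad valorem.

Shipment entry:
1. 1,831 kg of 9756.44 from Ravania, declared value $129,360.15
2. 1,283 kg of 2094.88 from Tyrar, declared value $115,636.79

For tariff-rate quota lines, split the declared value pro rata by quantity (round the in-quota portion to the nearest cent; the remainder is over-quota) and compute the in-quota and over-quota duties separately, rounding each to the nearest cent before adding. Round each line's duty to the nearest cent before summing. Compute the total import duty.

Line 1 (9756.44, Ravania, 1,831 kg, $129,360.15):
Base rate for 9756.44 is $3.76/kg.
Origin Ravania qualifies under the Vinon–Ravania agreement and 9756.44 is covered: preferential rate Free applies instead.
The additional-duty order on 9756.44 targets Soleth, not Ravania; it does not apply.
Duty = $129,360.15 × 0% = $0.00.
Line 2 (2094.88, Tyrar, 1,283 kg, $115,636.79):
Code 2094.88 is under a tariff-rate quota (threshold 442 kg). In-quota: 442 kg at 10%; over-quota: 841 kg at 25.5%.
Pro-rata value split: in-quota = $115,636.79 × 442/1,283 = $39,837.46; over-quota = $115,636.79 − $39,837.46 = $75,799.33.
In-quota duty = $39,837.46 × 10% = $3,983.75. Over-quota duty = $75,799.33 × 25.5% = $19,328.83.
Line duty = $3,983.75 + $19,328.83 = $23,312.58.
Total = $0.00 + $23,312.58 = $23,312.58.

$23,312.58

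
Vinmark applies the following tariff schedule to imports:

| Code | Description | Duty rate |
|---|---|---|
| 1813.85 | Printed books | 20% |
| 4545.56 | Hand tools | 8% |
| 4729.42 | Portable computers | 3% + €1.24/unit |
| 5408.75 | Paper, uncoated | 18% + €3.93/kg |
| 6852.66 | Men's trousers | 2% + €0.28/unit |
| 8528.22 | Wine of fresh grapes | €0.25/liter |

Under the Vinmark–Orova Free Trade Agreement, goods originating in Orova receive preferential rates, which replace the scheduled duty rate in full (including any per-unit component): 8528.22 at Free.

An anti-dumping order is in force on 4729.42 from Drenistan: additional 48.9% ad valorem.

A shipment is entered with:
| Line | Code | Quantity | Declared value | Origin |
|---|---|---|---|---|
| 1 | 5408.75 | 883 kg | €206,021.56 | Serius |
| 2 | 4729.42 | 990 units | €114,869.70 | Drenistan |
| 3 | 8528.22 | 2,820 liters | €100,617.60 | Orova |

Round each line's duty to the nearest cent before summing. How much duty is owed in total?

€101,399.04

Line 1 (5408.75, Serius, 883 kg, €206,021.56):
Base rate for 5408.75 is 18% + €3.93/kg.
Duty = €206,021.56 × 18% + 883 × €3.93 = €40,554.07.
Line 2 (4729.42, Drenistan, 990 units, €114,869.70):
Base rate for 4729.42 is 3% + €1.24/unit.
Additional duty on 4729.42 from Drenistan: +48.9%. Applied ad valorem rate: 3% + 48.9% = 51.9%.
Duty = €114,869.70 × 51.9% + 990 × €1.24 = €60,844.97.
Line 3 (8528.22, Orova, 2,820 liters, €100,617.60):
Base rate for 8528.22 is €0.25/liter.
Origin Orova qualifies under the Vinmark–Orova agreement and 8528.22 is covered: preferential rate Free applies instead.
Duty = €100,617.60 × 0% = €0.00.
Total = €40,554.07 + €60,844.97 + €0.00 = €101,399.04.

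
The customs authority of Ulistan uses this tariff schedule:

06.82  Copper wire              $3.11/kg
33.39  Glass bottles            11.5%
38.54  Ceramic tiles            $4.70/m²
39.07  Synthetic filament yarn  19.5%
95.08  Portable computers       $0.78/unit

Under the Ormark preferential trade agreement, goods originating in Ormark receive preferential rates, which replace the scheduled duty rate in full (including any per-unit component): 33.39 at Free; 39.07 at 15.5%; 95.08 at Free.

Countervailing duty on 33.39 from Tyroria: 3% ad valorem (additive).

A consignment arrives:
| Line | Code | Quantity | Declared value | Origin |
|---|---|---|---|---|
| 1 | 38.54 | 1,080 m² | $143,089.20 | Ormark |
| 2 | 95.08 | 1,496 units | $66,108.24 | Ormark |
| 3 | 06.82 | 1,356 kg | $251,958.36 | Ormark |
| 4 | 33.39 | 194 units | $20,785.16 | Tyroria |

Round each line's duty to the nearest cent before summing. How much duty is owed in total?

$12,307.01

Line 1 (38.54, Ormark, 1,080 m², $143,089.20):
Base rate for 38.54 is $4.70/m².
Origin Ormark is the FTA partner but 38.54 is not on the preference list; base rate stands.
Duty = 1,080 × $4.70 = $5,076.00.
Line 2 (95.08, Ormark, 1,496 units, $66,108.24):
Base rate for 95.08 is $0.78/unit.
Origin Ormark qualifies under the Ulistan–Ormark agreement and 95.08 is covered: preferential rate Free applies instead.
Duty = $66,108.24 × 0% = $0.00.
Line 3 (06.82, Ormark, 1,356 kg, $251,958.36):
Base rate for 06.82 is $3.11/kg.
Origin Ormark is the FTA partner but 06.82 is not on the preference list; base rate stands.
Duty = 1,356 × $3.11 = $4,217.16.
Line 4 (33.39, Tyroria, 194 units, $20,785.16):
Base rate for 33.39 is 11.5%.
33.39 has an FTA preferential rate, but origin Tyroria is not Ormark; base rate stands.
Additional duty on 33.39 from Tyroria: +3%. Applied ad valorem rate: 11.5% + 3% = 14.5%.
Duty = $20,785.16 × 14.5% = $3,013.85.
Total = $5,076.00 + $0.00 + $4,217.16 + $3,013.85 = $12,307.01.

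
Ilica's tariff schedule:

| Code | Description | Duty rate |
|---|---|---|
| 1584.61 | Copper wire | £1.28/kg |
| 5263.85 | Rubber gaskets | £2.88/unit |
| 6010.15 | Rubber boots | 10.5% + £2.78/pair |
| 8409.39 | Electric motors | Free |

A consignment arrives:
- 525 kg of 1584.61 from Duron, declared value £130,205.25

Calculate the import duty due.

Line 1 (1584.61, Duron, 525 kg, £130,205.25):
Base rate for 1584.61 is £1.28/kg.
Duty = 525 × £1.28 = £672.00.

£672.00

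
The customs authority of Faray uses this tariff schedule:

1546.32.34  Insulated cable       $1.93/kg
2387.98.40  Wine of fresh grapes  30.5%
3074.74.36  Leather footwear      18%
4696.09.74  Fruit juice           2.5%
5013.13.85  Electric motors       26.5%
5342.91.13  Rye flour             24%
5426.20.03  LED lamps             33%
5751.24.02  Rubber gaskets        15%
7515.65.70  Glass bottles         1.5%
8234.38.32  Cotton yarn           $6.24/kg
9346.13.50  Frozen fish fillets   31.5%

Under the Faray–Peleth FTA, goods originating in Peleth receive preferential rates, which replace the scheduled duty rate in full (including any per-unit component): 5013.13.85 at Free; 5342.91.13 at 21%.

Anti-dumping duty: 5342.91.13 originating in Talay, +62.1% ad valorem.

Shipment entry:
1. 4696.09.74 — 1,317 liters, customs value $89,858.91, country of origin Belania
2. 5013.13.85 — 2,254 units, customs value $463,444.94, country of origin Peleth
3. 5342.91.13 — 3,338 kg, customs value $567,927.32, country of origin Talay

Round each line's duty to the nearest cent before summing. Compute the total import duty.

Line 1 (4696.09.74, Belania, 1,317 liters, $89,858.91):
Base rate for 4696.09.74 is 2.5%.
Duty = $89,858.91 × 2.5% = $2,246.47.
Line 2 (5013.13.85, Peleth, 2,254 units, $463,444.94):
Base rate for 5013.13.85 is 26.5%.
Origin Peleth qualifies under the Faray–Peleth agreement and 5013.13.85 is covered: preferential rate Free applies instead.
Duty = $463,444.94 × 0% = $0.00.
Line 3 (5342.91.13, Talay, 3,338 kg, $567,927.32):
Base rate for 5342.91.13 is 24%.
5342.91.13 has an FTA preferential rate, but origin Talay is not Peleth; base rate stands.
Additional duty on 5342.91.13 from Talay: +62.1%. Applied ad valorem rate: 24% + 62.1% = 86.1%.
Duty = $567,927.32 × 86.1% = $488,985.42.
Total = $2,246.47 + $0.00 + $488,985.42 = $491,231.89.

$491,231.89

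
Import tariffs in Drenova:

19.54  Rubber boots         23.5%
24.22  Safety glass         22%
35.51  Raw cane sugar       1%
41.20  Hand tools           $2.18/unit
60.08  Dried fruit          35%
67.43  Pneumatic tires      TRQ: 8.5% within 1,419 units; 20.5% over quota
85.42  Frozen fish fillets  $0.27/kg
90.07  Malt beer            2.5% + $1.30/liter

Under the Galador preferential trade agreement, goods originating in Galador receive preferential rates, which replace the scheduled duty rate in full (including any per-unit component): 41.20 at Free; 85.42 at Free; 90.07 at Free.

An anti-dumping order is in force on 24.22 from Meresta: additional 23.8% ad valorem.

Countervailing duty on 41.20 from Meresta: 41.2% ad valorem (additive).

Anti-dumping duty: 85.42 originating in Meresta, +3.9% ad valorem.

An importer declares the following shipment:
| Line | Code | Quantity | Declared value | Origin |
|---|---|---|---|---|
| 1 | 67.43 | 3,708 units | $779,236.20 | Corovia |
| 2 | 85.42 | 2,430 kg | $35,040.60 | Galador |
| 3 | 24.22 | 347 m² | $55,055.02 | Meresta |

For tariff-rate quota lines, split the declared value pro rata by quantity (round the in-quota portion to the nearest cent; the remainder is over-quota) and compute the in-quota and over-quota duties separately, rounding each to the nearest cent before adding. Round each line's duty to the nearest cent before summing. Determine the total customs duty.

$149,174.28

Line 1 (67.43, Corovia, 3,708 units, $779,236.20):
Code 67.43 is under a tariff-rate quota (threshold 1,419 units). In-quota: 1,419 units at 8.5%; over-quota: 2,289 units at 20.5%.
Pro-rata value split: in-quota = $779,236.20 × 1,419/3,708 = $298,202.85; over-quota = $779,236.20 − $298,202.85 = $481,033.35.
In-quota duty = $298,202.85 × 8.5% = $25,347.24. Over-quota duty = $481,033.35 × 20.5% = $98,611.84.
Line duty = $25,347.24 + $98,611.84 = $123,959.08.
Line 2 (85.42, Galador, 2,430 kg, $35,040.60):
Base rate for 85.42 is $0.27/kg.
Origin Galador qualifies under the Drenova–Galador agreement and 85.42 is covered: preferential rate Free applies instead.
The additional-duty order on 85.42 targets Meresta, not Galador; it does not apply.
Duty = $35,040.60 × 0% = $0.00.
Line 3 (24.22, Meresta, 347 m², $55,055.02):
Base rate for 24.22 is 22%.
Additional duty on 24.22 from Meresta: +23.8%. Applied ad valorem rate: 22% + 23.8% = 45.8%.
Duty = $55,055.02 × 45.8% = $25,215.20.
Total = $123,959.08 + $0.00 + $25,215.20 = $149,174.28.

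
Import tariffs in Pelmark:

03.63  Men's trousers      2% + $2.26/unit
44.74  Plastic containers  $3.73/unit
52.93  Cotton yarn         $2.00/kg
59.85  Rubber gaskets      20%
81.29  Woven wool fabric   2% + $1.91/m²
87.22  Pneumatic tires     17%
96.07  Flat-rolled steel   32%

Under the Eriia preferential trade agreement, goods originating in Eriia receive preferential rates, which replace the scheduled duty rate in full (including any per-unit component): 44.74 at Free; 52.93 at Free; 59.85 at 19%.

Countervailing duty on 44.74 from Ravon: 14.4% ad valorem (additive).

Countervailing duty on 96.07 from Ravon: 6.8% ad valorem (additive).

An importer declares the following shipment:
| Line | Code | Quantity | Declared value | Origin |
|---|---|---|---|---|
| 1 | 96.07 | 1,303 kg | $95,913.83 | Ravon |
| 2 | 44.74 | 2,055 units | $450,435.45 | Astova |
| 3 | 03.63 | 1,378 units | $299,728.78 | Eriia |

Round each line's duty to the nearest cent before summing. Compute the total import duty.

$53,988.58

Line 1 (96.07, Ravon, 1,303 kg, $95,913.83):
Base rate for 96.07 is 32%.
Additional duty on 96.07 from Ravon: +6.8%. Applied ad valorem rate: 32% + 6.8% = 38.8%.
Duty = $95,913.83 × 38.8% = $37,214.57.
Line 2 (44.74, Astova, 2,055 units, $450,435.45):
Base rate for 44.74 is $3.73/unit.
44.74 has an FTA preferential rate, but origin Astova is not Eriia; base rate stands.
The additional-duty order on 44.74 targets Ravon, not Astova; it does not apply.
Duty = 2,055 × $3.73 = $7,665.15.
Line 3 (03.63, Eriia, 1,378 units, $299,728.78):
Base rate for 03.63 is 2% + $2.26/unit.
Origin Eriia is the FTA partner but 03.63 is not on the preference list; base rate stands.
Duty = $299,728.78 × 2% + 1,378 × $2.26 = $9,108.86.
Total = $37,214.57 + $7,665.15 + $9,108.86 = $53,988.58.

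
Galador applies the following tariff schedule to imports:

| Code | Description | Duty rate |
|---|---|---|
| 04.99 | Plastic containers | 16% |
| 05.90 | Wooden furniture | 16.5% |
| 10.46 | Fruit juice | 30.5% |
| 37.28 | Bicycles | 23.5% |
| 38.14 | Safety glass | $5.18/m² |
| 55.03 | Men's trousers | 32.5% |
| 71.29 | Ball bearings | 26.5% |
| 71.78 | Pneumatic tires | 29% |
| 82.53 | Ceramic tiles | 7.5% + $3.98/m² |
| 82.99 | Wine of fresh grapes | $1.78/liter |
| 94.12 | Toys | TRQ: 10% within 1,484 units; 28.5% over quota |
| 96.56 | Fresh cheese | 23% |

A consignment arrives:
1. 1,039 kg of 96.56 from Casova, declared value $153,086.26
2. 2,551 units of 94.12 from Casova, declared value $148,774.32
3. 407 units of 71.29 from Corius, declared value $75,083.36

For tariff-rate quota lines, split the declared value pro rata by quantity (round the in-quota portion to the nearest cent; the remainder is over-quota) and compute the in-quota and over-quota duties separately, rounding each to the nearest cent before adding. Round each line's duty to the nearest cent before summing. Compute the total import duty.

$81,496.44

Line 1 (96.56, Casova, 1,039 kg, $153,086.26):
Base rate for 96.56 is 23%.
Duty = $153,086.26 × 23% = $35,209.84.
Line 2 (94.12, Casova, 2,551 units, $148,774.32):
Code 94.12 is under a tariff-rate quota (threshold 1,484 units). In-quota: 1,484 units at 10%; over-quota: 1,067 units at 28.5%.
Pro-rata value split: in-quota = $148,774.32 × 1,484/2,551 = $86,546.88; over-quota = $148,774.32 − $86,546.88 = $62,227.44.
In-quota duty = $86,546.88 × 10% = $8,654.69. Over-quota duty = $62,227.44 × 28.5% = $17,734.82.
Line duty = $8,654.69 + $17,734.82 = $26,389.51.
Line 3 (71.29, Corius, 407 units, $75,083.36):
Base rate for 71.29 is 26.5%.
Duty = $75,083.36 × 26.5% = $19,897.09.
Total = $35,209.84 + $26,389.51 + $19,897.09 = $81,496.44.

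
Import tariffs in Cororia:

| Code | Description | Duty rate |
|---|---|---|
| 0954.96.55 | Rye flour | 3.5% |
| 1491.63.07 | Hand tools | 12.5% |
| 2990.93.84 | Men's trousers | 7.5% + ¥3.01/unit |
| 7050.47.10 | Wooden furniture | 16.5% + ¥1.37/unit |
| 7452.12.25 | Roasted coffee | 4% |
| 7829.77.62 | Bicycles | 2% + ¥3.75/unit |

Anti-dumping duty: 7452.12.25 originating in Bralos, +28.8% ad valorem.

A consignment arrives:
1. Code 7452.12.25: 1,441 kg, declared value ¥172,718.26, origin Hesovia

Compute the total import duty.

¥6,908.73

Line 1 (7452.12.25, Hesovia, 1,441 kg, ¥172,718.26):
Base rate for 7452.12.25 is 4%.
The additional-duty order on 7452.12.25 targets Bralos, not Hesovia; it does not apply.
Duty = ¥172,718.26 × 4% = ¥6,908.73.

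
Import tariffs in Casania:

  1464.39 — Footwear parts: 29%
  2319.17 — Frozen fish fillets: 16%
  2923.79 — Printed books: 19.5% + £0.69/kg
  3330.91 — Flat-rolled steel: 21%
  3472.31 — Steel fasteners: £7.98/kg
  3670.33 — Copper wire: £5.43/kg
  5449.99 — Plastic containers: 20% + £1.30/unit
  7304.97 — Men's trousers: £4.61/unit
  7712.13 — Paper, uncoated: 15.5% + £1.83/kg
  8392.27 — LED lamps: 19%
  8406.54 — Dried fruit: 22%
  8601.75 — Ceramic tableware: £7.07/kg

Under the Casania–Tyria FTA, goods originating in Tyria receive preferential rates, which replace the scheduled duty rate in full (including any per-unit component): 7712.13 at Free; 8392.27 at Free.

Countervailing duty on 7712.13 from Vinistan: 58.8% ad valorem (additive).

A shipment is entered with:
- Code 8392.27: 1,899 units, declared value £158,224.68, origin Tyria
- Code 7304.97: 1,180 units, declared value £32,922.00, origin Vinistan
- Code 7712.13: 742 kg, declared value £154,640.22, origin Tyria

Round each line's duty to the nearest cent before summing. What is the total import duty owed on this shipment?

Line 1 (8392.27, Tyria, 1,899 units, £158,224.68):
Base rate for 8392.27 is 19%.
Origin Tyria qualifies under the Casania–Tyria agreement and 8392.27 is covered: preferential rate Free applies instead.
Duty = £158,224.68 × 0% = £0.00.
Line 2 (7304.97, Vinistan, 1,180 units, £32,922.00):
Base rate for 7304.97 is £4.61/unit.
Duty = 1,180 × £4.61 = £5,439.80.
Line 3 (7712.13, Tyria, 742 kg, £154,640.22):
Base rate for 7712.13 is 15.5% + £1.83/kg.
Origin Tyria qualifies under the Casania–Tyria agreement and 7712.13 is covered: preferential rate Free applies instead.
The additional-duty order on 7712.13 targets Vinistan, not Tyria; it does not apply.
Duty = £154,640.22 × 0% = £0.00.
Total = £0.00 + £5,439.80 + £0.00 = £5,439.80.

£5,439.80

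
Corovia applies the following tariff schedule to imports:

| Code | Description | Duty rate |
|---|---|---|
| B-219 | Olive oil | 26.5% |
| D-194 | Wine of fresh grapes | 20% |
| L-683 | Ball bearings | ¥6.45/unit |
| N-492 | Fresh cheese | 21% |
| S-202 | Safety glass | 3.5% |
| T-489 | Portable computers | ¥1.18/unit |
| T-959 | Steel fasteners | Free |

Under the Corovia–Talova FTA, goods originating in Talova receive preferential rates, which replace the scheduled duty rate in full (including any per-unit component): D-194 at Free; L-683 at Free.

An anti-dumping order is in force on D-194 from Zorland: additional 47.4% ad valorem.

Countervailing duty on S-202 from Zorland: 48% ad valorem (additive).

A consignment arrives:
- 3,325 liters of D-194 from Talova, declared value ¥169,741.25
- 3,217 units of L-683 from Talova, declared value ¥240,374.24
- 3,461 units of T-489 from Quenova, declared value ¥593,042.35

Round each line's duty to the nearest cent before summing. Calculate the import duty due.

Line 1 (D-194, Talova, 3,325 liters, ¥169,741.25):
Base rate for D-194 is 20%.
Origin Talova qualifies under the Corovia–Talova agreement and D-194 is covered: preferential rate Free applies instead.
The additional-duty order on D-194 targets Zorland, not Talova; it does not apply.
Duty = ¥169,741.25 × 0% = ¥0.00.
Line 2 (L-683, Talova, 3,217 units, ¥240,374.24):
Base rate for L-683 is ¥6.45/unit.
Origin Talova qualifies under the Corovia–Talova agreement and L-683 is covered: preferential rate Free applies instead.
Duty = ¥240,374.24 × 0% = ¥0.00.
Line 3 (T-489, Quenova, 3,461 units, ¥593,042.35):
Base rate for T-489 is ¥1.18/unit.
Duty = 3,461 × ¥1.18 = ¥4,083.98.
Total = ¥0.00 + ¥0.00 + ¥4,083.98 = ¥4,083.98.

¥4,083.98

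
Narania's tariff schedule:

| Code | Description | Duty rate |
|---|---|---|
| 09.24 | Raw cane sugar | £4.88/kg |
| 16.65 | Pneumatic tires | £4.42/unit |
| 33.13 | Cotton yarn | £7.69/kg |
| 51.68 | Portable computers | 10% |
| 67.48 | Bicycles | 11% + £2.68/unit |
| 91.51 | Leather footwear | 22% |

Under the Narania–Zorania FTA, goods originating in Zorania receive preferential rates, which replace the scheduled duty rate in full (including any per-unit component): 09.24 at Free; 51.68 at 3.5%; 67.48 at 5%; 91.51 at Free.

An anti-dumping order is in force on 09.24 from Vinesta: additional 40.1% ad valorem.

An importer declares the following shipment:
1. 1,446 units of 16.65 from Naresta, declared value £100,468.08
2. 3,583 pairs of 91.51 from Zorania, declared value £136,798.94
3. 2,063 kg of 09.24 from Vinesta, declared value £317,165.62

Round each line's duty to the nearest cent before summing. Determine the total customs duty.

Line 1 (16.65, Naresta, 1,446 units, £100,468.08):
Base rate for 16.65 is £4.42/unit.
Duty = 1,446 × £4.42 = £6,391.32.
Line 2 (91.51, Zorania, 3,583 pairs, £136,798.94):
Base rate for 91.51 is 22%.
Origin Zorania qualifies under the Narania–Zorania agreement and 91.51 is covered: preferential rate Free applies instead.
Duty = £136,798.94 × 0% = £0.00.
Line 3 (09.24, Vinesta, 2,063 kg, £317,165.62):
Base rate for 09.24 is £4.88/kg.
09.24 has an FTA preferential rate, but origin Vinesta is not Zorania; base rate stands.
Additional duty on 09.24 from Vinesta: +40.1% ad valorem. Applied ad valorem rate = 40.1%.
Duty = £317,165.62 × 40.1% + 2,063 × £4.88 = £137,250.85.
Total = £6,391.32 + £0.00 + £137,250.85 = £143,642.17.

£143,642.17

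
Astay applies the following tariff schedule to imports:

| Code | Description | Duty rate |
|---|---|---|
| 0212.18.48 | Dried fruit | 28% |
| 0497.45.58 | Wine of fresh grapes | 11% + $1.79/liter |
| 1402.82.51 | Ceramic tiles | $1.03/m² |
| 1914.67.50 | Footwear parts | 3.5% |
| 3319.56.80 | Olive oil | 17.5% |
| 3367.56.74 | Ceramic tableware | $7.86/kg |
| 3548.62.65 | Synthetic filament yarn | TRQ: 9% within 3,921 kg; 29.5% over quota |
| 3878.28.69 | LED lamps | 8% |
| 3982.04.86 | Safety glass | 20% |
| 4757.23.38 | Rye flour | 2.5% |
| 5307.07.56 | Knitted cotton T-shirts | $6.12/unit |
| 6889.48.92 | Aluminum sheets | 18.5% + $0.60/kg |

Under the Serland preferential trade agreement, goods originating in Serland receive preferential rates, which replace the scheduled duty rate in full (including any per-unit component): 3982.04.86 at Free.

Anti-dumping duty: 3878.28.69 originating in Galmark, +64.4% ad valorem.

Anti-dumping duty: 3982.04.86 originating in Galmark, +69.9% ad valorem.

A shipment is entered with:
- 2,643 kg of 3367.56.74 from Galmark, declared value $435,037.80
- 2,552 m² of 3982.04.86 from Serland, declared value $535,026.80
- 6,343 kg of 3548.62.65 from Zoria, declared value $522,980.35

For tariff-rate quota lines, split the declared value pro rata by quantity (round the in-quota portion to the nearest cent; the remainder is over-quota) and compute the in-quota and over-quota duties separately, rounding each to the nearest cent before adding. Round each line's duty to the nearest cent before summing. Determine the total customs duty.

$108,779.46

Line 1 (3367.56.74, Galmark, 2,643 kg, $435,037.80):
Base rate for 3367.56.74 is $7.86/kg.
Duty = 2,643 × $7.86 = $20,773.98.
Line 2 (3982.04.86, Serland, 2,552 m², $535,026.80):
Base rate for 3982.04.86 is 20%.
Origin Serland qualifies under the Astay–Serland agreement and 3982.04.86 is covered: preferential rate Free applies instead.
The additional-duty order on 3982.04.86 targets Galmark, not Serland; it does not apply.
Duty = $535,026.80 × 0% = $0.00.
Line 3 (3548.62.65, Zoria, 6,343 kg, $522,980.35):
Code 3548.62.65 is under a tariff-rate quota (threshold 3,921 kg). In-quota: 3,921 kg at 9%; over-quota: 2,422 kg at 29.5%.
Pro-rata value split: in-quota = $522,980.35 × 3,921/6,343 = $323,286.45; over-quota = $522,980.35 − $323,286.45 = $199,693.90.
In-quota duty = $323,286.45 × 9% = $29,095.78. Over-quota duty = $199,693.90 × 29.5% = $58,909.70.
Line duty = $29,095.78 + $58,909.70 = $88,005.48.
Total = $20,773.98 + $0.00 + $88,005.48 = $108,779.46.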